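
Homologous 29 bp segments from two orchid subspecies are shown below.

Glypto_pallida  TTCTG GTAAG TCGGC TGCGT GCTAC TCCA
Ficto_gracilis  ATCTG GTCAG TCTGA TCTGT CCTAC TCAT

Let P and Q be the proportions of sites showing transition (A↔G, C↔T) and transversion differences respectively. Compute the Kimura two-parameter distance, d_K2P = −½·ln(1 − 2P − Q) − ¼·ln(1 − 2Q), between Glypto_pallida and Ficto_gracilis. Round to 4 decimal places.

The sequences differ at positions 1 (T/A, transversion), 8 (A/C, transversion), 13 (G/T, transversion), 15 (C/A, transversion), 17 (G/C, transversion), 18 (C/T, transition), 21 (G/C, transversion), 28 (C/A, transversion), 29 (A/T, transversion).
Of the 9 differences, 1 transition and 8 transversions over 29 sites: P = 1/29 = 0.034483, Q = 8/29 = 0.275862.
d = −0.5·ln(0.655172) − 0.25·ln(0.448276) = −0.5·(-0.422857) − 0.25·(-0.802346) = 0.4120.

0.4120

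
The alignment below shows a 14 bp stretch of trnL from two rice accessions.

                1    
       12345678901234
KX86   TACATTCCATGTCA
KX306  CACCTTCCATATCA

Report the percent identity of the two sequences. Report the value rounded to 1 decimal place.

The sequences differ at positions 1 (T/C), 4 (A/C), 11 (G/A).
11 of the 14 sites match, so the percent identity is 11/14 × 100 = 78.6%.

78.6%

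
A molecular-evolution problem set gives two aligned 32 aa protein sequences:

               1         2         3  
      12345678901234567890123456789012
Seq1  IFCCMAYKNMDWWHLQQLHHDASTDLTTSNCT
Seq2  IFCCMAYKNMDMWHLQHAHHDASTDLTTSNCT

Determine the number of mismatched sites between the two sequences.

The sequences differ at positions 12 (W/M), 17 (Q/H), 18 (L/A).
That gives 3 mismatches out of 32 aligned sites, so the Hamming distance is 3.

3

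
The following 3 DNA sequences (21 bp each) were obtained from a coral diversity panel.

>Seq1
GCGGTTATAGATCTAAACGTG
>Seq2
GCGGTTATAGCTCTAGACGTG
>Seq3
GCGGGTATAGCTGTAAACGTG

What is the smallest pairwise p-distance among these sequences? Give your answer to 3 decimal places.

Pairwise Hamming distances:
  Seq1 vs Seq2: 2
  Seq1 vs Seq3: 3
  Seq2 vs Seq3: 3
The smallest is 2 mismatches, between Seq1 and Seq2; p = 2/21 = 0.095.

0.095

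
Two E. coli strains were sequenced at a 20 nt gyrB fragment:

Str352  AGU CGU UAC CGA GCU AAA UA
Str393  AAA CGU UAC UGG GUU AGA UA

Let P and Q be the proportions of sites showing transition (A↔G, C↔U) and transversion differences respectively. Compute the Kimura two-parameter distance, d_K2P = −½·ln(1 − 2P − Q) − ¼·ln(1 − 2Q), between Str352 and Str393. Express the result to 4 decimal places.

0.4256

Differing sites — 2:G/A (Ti); 3:U/A (Tv); 10:C/U (Ti); 12:A/G (Ti); 14:C/U (Ti); 17:A/G (Ti).
Of the 6 differences, 5 transitions and 1 transversion over 20 sites: P = 5/20 = 0.250000, Q = 1/20 = 0.050000.
d = −0.5·ln(0.450000) − 0.25·ln(0.900000) = −0.5·(-0.798508) − 0.25·(-0.105361) = 0.4256.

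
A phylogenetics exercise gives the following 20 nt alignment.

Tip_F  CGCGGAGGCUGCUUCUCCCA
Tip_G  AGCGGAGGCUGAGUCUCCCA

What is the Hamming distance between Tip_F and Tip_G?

The sequences differ at positions 1 (C/A), 12 (C/A), 13 (U/G).
That gives 3 mismatches out of 20 aligned sites, so the Hamming distance is 3.

3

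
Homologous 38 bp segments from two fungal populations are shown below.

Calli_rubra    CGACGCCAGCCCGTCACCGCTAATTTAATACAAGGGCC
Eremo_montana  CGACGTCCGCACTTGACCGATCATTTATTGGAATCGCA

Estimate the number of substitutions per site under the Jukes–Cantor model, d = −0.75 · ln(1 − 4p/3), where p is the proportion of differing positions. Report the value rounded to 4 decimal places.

0.4568

Mismatches occur at site 6 (C↔T), site 8 (A↔C), site 11 (C↔A), site 13 (G↔T), site 15 (C↔G), site 20 (C↔A), site 22 (A↔C), site 28 (A↔T), site 30 (A↔G), site 31 (C↔G), site 34 (G↔T), site 35 (G↔C), site 38 (C↔A).
p = 13/38 = 0.342105.
d = −0.75 · ln(1 − (4/3)·0.342105) = −0.75 · ln(0.543860) = −0.75 · (-0.609063) = 0.4568.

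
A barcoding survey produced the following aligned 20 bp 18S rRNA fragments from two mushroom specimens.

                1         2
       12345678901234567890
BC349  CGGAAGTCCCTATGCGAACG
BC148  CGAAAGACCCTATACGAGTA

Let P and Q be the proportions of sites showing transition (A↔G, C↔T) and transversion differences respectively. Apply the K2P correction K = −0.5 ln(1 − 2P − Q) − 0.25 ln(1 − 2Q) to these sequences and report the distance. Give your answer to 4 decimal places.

The sequences differ at positions 3 (G/A, transition), 7 (T/A, transversion), 14 (G/A, transition), 18 (A/G, transition), 19 (C/T, transition), 20 (G/A, transition).
Of the 6 differences, 5 transitions and 1 transversion over 20 sites: P = 5/20 = 0.250000, Q = 1/20 = 0.050000.
d = −0.5·ln(0.450000) − 0.25·ln(0.900000) = −0.5·(-0.798508) − 0.25·(-0.105361) = 0.4256.

0.4256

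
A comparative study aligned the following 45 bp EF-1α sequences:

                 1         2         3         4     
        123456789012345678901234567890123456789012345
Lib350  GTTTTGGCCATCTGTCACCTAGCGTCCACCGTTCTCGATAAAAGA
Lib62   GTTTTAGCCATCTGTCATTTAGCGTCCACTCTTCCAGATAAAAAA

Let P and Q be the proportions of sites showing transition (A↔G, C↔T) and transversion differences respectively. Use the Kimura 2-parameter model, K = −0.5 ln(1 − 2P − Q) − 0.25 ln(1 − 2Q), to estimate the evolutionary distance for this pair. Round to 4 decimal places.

The sequences differ at positions 6 (G/A, transition), 18 (C/T, transition), 19 (C/T, transition), 30 (C/T, transition), 31 (G/C, transversion), 35 (T/C, transition), 36 (C/A, transversion), 44 (G/A, transition).
Of the 8 differences, 6 transitions and 2 transversions over 45 sites: P = 6/45 = 0.133333, Q = 2/45 = 0.044444.
d = −0.5·ln(0.688890) − 0.25·ln(0.911112) = −0.5·(-0.372674) − 0.25·(-0.093089) = 0.2096.

0.2096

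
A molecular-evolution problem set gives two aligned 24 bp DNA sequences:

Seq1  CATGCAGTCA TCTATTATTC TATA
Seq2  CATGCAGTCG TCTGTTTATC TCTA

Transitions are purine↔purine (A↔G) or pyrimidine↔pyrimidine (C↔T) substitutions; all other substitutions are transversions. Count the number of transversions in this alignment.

Differing sites — 10:A/G (Ti); 14:A/G (Ti); 17:A/T (Tv); 18:T/A (Tv); 22:A/C (Tv).
Of the 5 differences, 2 transitions and 3 transversions, so the answer is 3.

3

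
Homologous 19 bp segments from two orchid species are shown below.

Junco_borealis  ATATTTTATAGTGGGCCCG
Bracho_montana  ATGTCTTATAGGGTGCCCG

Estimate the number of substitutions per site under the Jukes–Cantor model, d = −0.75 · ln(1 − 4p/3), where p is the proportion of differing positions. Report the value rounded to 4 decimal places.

Differing sites — 3:A/G; 5:T/C; 12:T/G; 14:G/T.
p = 4/19 = 0.210526.
d = −0.75 · ln(1 − (4/3)·0.210526) = −0.75 · ln(0.719299) = −0.75 · (-0.329478) = 0.2471.

0.2471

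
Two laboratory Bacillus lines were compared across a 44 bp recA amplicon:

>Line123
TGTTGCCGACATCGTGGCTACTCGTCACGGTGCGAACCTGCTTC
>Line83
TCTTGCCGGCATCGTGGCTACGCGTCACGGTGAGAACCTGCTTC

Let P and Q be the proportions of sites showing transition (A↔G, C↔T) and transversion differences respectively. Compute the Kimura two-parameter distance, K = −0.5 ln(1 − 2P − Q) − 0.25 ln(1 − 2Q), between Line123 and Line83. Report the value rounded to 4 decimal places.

The sequences differ at positions 2 (G/C, transversion), 9 (A/G, transition), 22 (T/G, transversion), 33 (C/A, transversion).
Of the 4 differences, 1 transition and 3 transversions over 44 sites: P = 1/44 = 0.022727, Q = 3/44 = 0.068182.
d = −0.5·ln(0.886364) − 0.25·ln(0.863636) = −0.5·(-0.120628) − 0.25·(-0.146604) = 0.0970.

0.0970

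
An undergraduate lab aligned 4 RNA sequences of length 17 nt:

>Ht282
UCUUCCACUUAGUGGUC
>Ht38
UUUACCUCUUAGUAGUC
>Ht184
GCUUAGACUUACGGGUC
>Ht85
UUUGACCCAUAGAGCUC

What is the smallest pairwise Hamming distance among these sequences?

4

Pairwise Hamming distances:
  Ht282 vs Ht38: 4
  Ht282 vs Ht184: 5
  Ht282 vs Ht85: 7
  Ht38 vs Ht184: 9
  Ht38 vs Ht85: 7
  Ht184 vs Ht85: 9
The smallest is 4, between Ht282 and Ht38.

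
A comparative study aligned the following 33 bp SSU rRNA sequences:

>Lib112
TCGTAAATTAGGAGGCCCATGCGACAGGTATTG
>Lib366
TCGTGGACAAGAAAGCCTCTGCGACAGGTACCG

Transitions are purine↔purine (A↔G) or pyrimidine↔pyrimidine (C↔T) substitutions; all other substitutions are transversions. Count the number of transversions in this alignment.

2

The sequences differ at positions 5 (A/G, transition), 6 (A/G, transition), 8 (T/C, transition), 9 (T/A, transversion), 12 (G/A, transition), 14 (G/A, transition), 18 (C/T, transition), 19 (A/C, transversion), 31 (T/C, transition), 32 (T/C, transition).
Of the 10 differences, 8 transitions and 2 transversions, so the answer is 2.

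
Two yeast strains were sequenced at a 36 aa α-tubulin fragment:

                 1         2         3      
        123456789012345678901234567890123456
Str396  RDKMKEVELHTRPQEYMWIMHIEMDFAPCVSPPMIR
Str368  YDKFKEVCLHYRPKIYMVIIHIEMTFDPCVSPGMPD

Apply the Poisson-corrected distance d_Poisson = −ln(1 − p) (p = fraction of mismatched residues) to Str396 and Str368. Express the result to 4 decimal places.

0.4480

Differing sites — 1:R/Y; 4:M/F; 8:E/C; 11:T/Y; 14:Q/K; 15:E/I; 18:W/V; 20:M/I; 25:D/T; 27:A/D; 33:P/G; 35:I/P; 36:R/D.
p = 13/36 = 0.361111.
d = −ln(1 − 0.361111) = −ln(0.638889) = 0.4480.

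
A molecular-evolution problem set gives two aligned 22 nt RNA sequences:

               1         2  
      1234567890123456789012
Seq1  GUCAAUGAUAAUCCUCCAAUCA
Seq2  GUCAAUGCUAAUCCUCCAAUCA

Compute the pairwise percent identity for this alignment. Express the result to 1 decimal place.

95.5%

A single mismatch occurs at site 8 (A/C).
21 of the 22 sites match, so the percent identity is 21/22 × 100 = 95.5%.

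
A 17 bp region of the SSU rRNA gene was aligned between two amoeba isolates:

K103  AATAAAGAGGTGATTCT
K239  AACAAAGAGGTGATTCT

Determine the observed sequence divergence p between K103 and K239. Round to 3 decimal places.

Differing sites — 3:T/C.
There are 1 differences over 17 sites, so p = 1/17 = 0.059.

0.059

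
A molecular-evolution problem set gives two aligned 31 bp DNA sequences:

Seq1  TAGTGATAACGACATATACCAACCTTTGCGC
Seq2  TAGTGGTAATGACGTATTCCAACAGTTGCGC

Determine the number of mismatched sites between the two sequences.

Differing sites — 6:A/G; 10:C/T; 14:A/G; 18:A/T; 24:C/A; 25:T/G.
That gives 6 mismatches out of 31 aligned sites, so the Hamming distance is 6.

6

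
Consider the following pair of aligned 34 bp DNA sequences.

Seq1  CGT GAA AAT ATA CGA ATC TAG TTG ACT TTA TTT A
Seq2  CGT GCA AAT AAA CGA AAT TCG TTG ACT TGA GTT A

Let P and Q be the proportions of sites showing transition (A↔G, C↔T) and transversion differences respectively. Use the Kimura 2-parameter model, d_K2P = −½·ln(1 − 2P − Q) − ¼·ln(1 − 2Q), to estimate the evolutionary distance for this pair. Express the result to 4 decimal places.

Differing sites — 5:A/C (Tv); 11:T/A (Tv); 17:T/A (Tv); 18:C/T (Ti); 20:A/C (Tv); 29:T/G (Tv); 31:T/G (Tv).
Of the 7 differences, 1 transition and 6 transversions over 34 sites: P = 1/34 = 0.029412, Q = 6/34 = 0.176471.
d = −0.5·ln(0.764705) − 0.25·ln(0.647058) = −0.5·(-0.268265) − 0.25·(-0.435319) = 0.2430.

0.2430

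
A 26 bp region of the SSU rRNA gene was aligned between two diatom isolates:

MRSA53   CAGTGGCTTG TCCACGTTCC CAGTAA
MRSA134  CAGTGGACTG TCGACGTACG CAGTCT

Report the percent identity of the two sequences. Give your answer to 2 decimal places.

73.08%

Differing sites — 7:C/A; 8:T/C; 13:C/G; 18:T/A; 20:C/G; 25:A/C; 26:A/T.
19 of the 26 sites match, so the percent identity is 19/26 × 100 = 73.08%.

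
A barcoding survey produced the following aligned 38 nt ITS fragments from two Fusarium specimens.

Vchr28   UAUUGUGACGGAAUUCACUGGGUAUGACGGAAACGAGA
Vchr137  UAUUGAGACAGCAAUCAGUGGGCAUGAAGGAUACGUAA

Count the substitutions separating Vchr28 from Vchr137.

10

Differing sites — 6:U/A; 10:G/A; 12:A/C; 14:U/A; 18:C/G; 23:U/C; 28:C/A; 32:A/U; 36:A/U; 37:G/A.
That gives 10 mismatches out of 38 aligned sites, so the Hamming distance is 10.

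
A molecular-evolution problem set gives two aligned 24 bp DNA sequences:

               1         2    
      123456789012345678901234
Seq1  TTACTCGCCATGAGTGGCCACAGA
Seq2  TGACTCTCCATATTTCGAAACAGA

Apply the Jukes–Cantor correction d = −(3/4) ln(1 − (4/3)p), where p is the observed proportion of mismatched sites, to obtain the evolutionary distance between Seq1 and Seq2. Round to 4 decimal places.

The sequences differ at positions 2 (T/G), 7 (G/T), 12 (G/A), 13 (A/T), 14 (G/T), 16 (G/C), 18 (C/A), 19 (C/A).
p = 8/24 = 0.333333.
d = −0.75 · ln(1 − (4/3)·0.333333) = −0.75 · ln(0.555556) = −0.75 · (-0.587786) = 0.4408.

0.4408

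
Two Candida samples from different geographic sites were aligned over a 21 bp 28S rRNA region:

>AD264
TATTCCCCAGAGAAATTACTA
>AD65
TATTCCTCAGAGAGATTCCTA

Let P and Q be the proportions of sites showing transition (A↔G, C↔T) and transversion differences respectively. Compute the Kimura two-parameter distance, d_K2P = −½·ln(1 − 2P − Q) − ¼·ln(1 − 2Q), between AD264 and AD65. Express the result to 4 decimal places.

0.1610

The sequences differ at positions 7 (C/T, transition), 14 (A/G, transition), 18 (A/C, transversion).
Of the 3 differences, 2 transitions and 1 transversion over 21 sites: P = 2/21 = 0.095238, Q = 1/21 = 0.047619.
d = −0.5·ln(0.761905) − 0.25·ln(0.904762) = −0.5·(-0.271933) − 0.25·(-0.100083) = 0.1610.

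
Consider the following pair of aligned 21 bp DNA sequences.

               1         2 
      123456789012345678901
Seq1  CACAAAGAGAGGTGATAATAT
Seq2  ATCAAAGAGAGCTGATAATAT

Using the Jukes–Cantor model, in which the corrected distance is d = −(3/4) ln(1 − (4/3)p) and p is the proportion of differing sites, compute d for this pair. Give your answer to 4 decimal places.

0.1585

Differing sites — 1:C/A; 2:A/T; 12:G/C.
p = 3/21 = 0.142857.
d = −0.75 · ln(1 − (4/3)·0.142857) = −0.75 · ln(0.809524) = −0.75 · (-0.211309) = 0.1585.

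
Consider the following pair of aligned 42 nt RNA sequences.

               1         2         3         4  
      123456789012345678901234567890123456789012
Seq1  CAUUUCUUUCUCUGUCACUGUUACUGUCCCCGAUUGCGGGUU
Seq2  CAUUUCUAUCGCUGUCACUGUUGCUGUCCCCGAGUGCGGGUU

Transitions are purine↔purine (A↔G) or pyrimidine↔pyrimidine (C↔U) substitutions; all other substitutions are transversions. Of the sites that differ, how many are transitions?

Differing sites — 8:U/A (Tv); 11:U/G (Tv); 23:A/G (Ti); 34:U/G (Tv).
Of the 4 differences, 1 transition and 3 transversions, so the answer is 1.

1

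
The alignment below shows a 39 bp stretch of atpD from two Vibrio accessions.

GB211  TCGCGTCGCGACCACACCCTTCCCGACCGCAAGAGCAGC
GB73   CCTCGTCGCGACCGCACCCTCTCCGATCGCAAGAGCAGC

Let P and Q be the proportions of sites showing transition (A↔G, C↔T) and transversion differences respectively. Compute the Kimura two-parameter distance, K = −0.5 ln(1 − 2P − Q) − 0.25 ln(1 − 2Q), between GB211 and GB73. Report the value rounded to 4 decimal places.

0.1788

Mismatches occur at site 1 (T↔C, transition), site 3 (G↔T, transversion), site 14 (A↔G, transition), site 21 (T↔C, transition), site 22 (C↔T, transition), site 27 (C↔T, transition).
Of the 6 differences, 5 transitions and 1 transversion over 39 sites: P = 5/39 = 0.128205, Q = 1/39 = 0.025641.
d = −0.5·ln(0.717949) − 0.25·ln(0.948718) = −0.5·(-0.331357) − 0.25·(-0.052644) = 0.1788.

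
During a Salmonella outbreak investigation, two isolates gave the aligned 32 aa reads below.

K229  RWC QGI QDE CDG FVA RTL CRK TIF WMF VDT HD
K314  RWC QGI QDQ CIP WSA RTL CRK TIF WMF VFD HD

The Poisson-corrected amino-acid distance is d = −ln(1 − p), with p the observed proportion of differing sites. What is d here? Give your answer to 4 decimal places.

0.2469

The sequences differ at positions 9 (E/Q), 11 (D/I), 12 (G/P), 13 (F/W), 14 (V/S), 29 (D/F), 30 (T/D).
p = 7/32 = 0.218750.
d = −ln(1 − 0.218750) = −ln(0.781250) = 0.2469.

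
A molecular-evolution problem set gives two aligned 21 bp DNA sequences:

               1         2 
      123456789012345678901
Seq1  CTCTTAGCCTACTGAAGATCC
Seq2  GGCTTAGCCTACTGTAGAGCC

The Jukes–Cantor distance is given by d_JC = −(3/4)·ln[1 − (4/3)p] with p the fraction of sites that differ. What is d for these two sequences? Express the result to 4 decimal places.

Mismatches occur at site 1 (C↔G), site 2 (T↔G), site 15 (A↔T), site 19 (T↔G).
p = 4/21 = 0.190476.
d = −0.75 · ln(1 − (4/3)·0.190476) = −0.75 · ln(0.746032) = −0.75 · (-0.292987) = 0.2197.

0.2197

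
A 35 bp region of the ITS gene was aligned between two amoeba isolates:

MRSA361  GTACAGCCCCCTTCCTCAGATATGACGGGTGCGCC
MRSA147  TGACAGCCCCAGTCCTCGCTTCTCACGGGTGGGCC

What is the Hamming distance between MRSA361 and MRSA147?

10

Differing sites — 1:G/T; 2:T/G; 11:C/A; 12:T/G; 18:A/G; 19:G/C; 20:A/T; 22:A/C; 24:G/C; 32:C/G.
That gives 10 mismatches out of 35 aligned sites, so the Hamming distance is 10.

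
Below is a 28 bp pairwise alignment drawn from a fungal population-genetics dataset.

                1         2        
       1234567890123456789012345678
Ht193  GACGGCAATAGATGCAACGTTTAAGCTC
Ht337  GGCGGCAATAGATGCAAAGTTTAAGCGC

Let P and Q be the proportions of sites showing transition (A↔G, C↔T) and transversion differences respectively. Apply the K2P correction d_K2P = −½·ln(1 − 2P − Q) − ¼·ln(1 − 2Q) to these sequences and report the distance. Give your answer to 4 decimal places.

0.1156

Differing sites — 2:A/G (Ti); 18:C/A (Tv); 27:T/G (Tv).
Of the 3 differences, 1 transition and 2 transversions over 28 sites: P = 1/28 = 0.035714, Q = 2/28 = 0.071429.
d = −0.5·ln(0.857143) − 0.25·ln(0.857142) = −0.5·(-0.154151) − 0.25·(-0.154152) = 0.1156.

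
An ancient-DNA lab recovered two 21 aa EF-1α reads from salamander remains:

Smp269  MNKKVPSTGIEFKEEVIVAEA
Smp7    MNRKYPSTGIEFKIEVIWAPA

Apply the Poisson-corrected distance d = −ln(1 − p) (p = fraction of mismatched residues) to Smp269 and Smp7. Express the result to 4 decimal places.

0.2719

Differing sites — 3:K/R; 5:V/Y; 14:E/I; 18:V/W; 20:E/P.
p = 5/21 = 0.238095.
d = −ln(1 − 0.238095) = −ln(0.761905) = 0.2719.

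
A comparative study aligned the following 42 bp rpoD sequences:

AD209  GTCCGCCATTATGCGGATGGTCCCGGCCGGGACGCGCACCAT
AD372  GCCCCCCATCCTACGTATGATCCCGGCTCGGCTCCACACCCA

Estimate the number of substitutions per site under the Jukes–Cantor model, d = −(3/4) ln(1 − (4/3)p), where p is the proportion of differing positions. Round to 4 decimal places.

The sequences differ at positions 2 (T/C), 5 (G/C), 10 (T/C), 11 (A/C), 13 (G/A), 16 (G/T), 20 (G/A), 28 (C/T), 29 (G/C), 32 (A/C), 33 (C/T), 34 (G/C), 36 (G/A), 41 (A/C), 42 (T/A).
p = 15/42 = 0.357143.
d = −0.75 · ln(1 − (4/3)·0.357143) = −0.75 · ln(0.523809) = −0.75 · (-0.646628) = 0.4850.

0.4850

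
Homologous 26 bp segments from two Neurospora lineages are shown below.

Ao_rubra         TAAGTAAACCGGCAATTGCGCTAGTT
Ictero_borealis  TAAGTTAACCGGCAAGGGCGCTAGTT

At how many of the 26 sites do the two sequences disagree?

3

Differing sites — 6:A/T; 16:T/G; 17:T/G.
That gives 3 mismatches out of 26 aligned sites, so the Hamming distance is 3.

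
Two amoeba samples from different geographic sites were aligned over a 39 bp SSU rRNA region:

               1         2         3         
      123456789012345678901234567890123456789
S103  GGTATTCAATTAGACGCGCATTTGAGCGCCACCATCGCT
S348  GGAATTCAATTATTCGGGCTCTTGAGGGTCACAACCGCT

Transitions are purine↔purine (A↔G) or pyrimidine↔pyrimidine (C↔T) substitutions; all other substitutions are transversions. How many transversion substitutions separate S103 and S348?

7

Differing sites — 3:T/A (Tv); 13:G/T (Tv); 14:A/T (Tv); 17:C/G (Tv); 20:A/T (Tv); 21:T/C (Ti); 27:C/G (Tv); 29:C/T (Ti); 33:C/A (Tv); 35:T/C (Ti).
Of the 10 differences, 3 transitions and 7 transversions, so the answer is 7.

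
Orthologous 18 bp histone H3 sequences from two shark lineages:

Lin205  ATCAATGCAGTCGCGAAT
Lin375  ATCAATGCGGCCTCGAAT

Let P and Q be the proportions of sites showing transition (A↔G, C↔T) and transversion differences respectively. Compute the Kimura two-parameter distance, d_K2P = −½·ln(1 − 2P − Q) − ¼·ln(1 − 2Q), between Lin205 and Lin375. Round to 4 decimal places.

Differing sites — 9:A/G (Ti); 11:T/C (Ti); 13:G/T (Tv).
Of the 3 differences, 2 transitions and 1 transversion over 18 sites: P = 2/18 = 0.111111, Q = 1/18 = 0.055556.
d = −0.5·ln(0.722222) − 0.25·ln(0.888888) = −0.5·(-0.325423) − 0.25·(-0.117784) = 0.1922.

0.1922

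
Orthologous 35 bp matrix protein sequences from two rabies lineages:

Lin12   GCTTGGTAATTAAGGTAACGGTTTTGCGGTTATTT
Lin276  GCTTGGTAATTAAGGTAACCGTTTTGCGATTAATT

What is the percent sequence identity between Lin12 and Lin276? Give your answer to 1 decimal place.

91.4%

Differing sites — 20:G/C; 29:G/A; 33:T/A.
32 of the 35 sites match, so the percent identity is 32/35 × 100 = 91.4%.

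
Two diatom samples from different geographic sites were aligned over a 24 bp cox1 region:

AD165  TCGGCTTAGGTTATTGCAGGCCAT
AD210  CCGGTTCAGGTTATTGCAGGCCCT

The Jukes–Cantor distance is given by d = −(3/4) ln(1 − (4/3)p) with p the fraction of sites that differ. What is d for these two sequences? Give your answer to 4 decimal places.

Mismatches occur at site 1 (T/C), site 5 (C/T), site 7 (T/C), site 23 (A/C).
p = 4/24 = 0.166667.
d = −0.75 · ln(1 − (4/3)·0.166667) = −0.75 · ln(0.777777) = −0.75 · (-0.251315) = 0.1885.

0.1885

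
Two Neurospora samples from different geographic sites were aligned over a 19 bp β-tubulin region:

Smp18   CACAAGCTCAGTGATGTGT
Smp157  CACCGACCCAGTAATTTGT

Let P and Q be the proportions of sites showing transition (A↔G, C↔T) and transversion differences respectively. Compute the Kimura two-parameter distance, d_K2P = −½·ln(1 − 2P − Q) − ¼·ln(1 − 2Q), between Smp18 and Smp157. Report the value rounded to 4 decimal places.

The sequences differ at positions 4 (A/C, transversion), 5 (A/G, transition), 6 (G/A, transition), 8 (T/C, transition), 13 (G/A, transition), 16 (G/T, transversion).
Of the 6 differences, 4 transitions and 2 transversions over 19 sites: P = 4/19 = 0.210526, Q = 2/19 = 0.105263.
d = −0.5·ln(0.473685) − 0.25·ln(0.789474) = −0.5·(-0.747213) − 0.25·(-0.236388) = 0.4327.

0.4327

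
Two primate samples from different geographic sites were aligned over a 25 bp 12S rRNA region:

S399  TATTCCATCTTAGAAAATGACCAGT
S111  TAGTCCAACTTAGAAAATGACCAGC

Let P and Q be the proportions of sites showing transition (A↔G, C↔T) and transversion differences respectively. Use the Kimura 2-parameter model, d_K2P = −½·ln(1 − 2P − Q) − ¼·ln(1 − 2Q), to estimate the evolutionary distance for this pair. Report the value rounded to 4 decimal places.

Mismatches occur at site 3 (T→G, transversion), site 8 (T→A, transversion), site 25 (T→C, transition).
Of the 3 differences, 1 transition and 2 transversions over 25 sites: P = 1/25 = 0.040000, Q = 2/25 = 0.080000.
d = −0.5·ln(0.840000) − 0.25·ln(0.840000) = −0.5·(-0.174353) − 0.25·(-0.174353) = 0.1308.

0.1308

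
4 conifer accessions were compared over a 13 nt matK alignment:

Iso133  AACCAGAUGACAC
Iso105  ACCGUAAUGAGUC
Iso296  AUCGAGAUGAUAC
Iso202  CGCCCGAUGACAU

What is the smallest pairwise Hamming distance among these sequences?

Pairwise Hamming distances:
  Iso133 vs Iso105: 6
  Iso133 vs Iso296: 3
  Iso133 vs Iso202: 4
  Iso105 vs Iso296: 5
  Iso105 vs Iso202: 8
  Iso296 vs Iso202: 6
The smallest is 3, between Iso133 and Iso296.

3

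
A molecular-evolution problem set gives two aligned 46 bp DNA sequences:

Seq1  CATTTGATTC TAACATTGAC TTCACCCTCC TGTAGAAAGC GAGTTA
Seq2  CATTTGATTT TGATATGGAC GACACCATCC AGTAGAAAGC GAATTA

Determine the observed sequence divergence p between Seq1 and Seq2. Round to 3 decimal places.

Differing sites — 10:C/T; 12:A/G; 14:C/T; 17:T/G; 21:T/G; 22:T/A; 27:C/A; 31:T/A; 43:G/A.
There are 9 differences over 46 sites, so p = 9/46 = 0.196.

0.196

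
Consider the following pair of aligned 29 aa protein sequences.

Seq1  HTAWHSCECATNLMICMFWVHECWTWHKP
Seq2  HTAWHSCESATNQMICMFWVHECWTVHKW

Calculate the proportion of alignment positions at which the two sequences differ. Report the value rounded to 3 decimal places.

0.138

Mismatches occur at site 9 (C→S), site 13 (L→Q), site 26 (W→V), site 29 (P→W).
There are 4 differences over 29 sites, so p = 4/29 = 0.138.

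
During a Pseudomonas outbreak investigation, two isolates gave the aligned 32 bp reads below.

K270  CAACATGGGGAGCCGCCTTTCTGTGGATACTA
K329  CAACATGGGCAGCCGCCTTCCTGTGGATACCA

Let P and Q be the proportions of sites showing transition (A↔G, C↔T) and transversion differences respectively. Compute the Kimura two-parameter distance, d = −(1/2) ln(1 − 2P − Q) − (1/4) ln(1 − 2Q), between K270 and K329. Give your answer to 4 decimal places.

Differing sites — 10:G/C (Tv); 20:T/C (Ti); 31:T/C (Ti).
Of the 3 differences, 2 transitions and 1 transversion over 32 sites: P = 2/32 = 0.062500, Q = 1/32 = 0.031250.
d = −0.5·ln(0.843750) − 0.25·ln(0.937500) = −0.5·(-0.169899) − 0.25·(-0.064539) = 0.1011.

0.1011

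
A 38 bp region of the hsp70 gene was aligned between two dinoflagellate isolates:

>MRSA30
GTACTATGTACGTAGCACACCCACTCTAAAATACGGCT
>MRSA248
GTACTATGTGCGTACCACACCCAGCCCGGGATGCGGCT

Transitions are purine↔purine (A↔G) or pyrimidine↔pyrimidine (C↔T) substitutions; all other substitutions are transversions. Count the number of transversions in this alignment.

The sequences differ at positions 10 (A/G, transition), 15 (G/C, transversion), 24 (C/G, transversion), 25 (T/C, transition), 27 (T/C, transition), 28 (A/G, transition), 29 (A/G, transition), 30 (A/G, transition), 33 (A/G, transition).
Of the 9 differences, 7 transitions and 2 transversions, so the answer is 2.

2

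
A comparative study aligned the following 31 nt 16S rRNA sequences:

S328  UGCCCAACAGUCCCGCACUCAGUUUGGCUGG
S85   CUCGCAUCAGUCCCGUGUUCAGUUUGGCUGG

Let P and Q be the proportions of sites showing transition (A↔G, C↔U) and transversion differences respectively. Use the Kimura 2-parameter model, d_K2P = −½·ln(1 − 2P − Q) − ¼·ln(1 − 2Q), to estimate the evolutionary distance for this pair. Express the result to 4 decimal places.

0.2729

Differing sites — 1:U/C (Ti); 2:G/U (Tv); 4:C/G (Tv); 7:A/U (Tv); 16:C/U (Ti); 17:A/G (Ti); 18:C/U (Ti).
Of the 7 differences, 4 transitions and 3 transversions over 31 sites: P = 4/31 = 0.129032, Q = 3/31 = 0.096774.
d = −0.5·ln(0.645162) − 0.25·ln(0.806452) = −0.5·(-0.438254) − 0.25·(-0.215111) = 0.2729.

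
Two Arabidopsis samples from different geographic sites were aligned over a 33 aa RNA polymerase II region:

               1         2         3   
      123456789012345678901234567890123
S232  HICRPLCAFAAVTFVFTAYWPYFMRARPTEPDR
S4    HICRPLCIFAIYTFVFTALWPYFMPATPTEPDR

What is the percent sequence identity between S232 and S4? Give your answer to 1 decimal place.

81.8%

Mismatches occur at site 8 (A→I), site 11 (A→I), site 12 (V→Y), site 19 (Y→L), site 25 (R→P), site 27 (R→T).
27 of the 33 sites match, so the percent identity is 27/33 × 100 = 81.8%.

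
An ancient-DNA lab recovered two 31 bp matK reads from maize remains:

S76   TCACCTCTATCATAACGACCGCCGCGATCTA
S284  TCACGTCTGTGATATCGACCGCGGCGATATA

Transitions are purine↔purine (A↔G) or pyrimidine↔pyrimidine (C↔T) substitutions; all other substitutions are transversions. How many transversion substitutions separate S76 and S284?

5

The sequences differ at positions 5 (C/G, transversion), 9 (A/G, transition), 11 (C/G, transversion), 15 (A/T, transversion), 23 (C/G, transversion), 29 (C/A, transversion).
Of the 6 differences, 1 transition and 5 transversions, so the answer is 5.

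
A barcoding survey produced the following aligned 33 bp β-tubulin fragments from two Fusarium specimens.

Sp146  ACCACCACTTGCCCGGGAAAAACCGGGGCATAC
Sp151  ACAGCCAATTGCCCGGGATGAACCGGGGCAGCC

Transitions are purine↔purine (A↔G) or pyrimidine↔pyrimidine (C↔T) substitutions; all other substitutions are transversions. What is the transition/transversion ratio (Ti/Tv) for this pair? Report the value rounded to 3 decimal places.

Differing sites — 3:C/A (Tv); 4:A/G (Ti); 8:C/A (Tv); 19:A/T (Tv); 20:A/G (Ti); 31:T/G (Tv); 32:A/C (Tv).
Of the 7 differences, 2 transitions and 5 transversions, so Ti/Tv = 2/5 = 0.400.

0.400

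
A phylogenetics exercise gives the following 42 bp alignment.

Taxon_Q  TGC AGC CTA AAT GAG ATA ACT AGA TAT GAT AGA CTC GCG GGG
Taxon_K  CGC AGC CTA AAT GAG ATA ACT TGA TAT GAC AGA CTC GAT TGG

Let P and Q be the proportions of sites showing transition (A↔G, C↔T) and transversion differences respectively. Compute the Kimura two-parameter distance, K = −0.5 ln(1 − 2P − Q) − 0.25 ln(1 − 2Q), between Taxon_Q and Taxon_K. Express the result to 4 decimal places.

Differing sites — 1:T/C (Ti); 22:A/T (Tv); 30:T/C (Ti); 38:C/A (Tv); 39:G/T (Tv); 40:G/T (Tv).
Of the 6 differences, 2 transitions and 4 transversions over 42 sites: P = 2/42 = 0.047619, Q = 4/42 = 0.095238.
d = −0.5·ln(0.809524) − 0.25·ln(0.809524) = −0.5·(-0.211309) − 0.25·(-0.211309) = 0.1585.

0.1585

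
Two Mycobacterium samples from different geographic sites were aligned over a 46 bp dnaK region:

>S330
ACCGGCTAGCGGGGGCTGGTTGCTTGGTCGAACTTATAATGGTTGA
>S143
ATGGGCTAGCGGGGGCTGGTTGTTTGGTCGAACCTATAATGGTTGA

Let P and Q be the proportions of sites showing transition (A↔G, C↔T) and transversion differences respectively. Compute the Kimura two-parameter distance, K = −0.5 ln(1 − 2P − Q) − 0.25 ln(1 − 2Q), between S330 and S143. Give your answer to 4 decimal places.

0.0937

Mismatches occur at site 2 (C/T, transition), site 3 (C/G, transversion), site 23 (C/T, transition), site 34 (T/C, transition).
Of the 4 differences, 3 transitions and 1 transversion over 46 sites: P = 3/46 = 0.065217, Q = 1/46 = 0.021739.
d = −0.5·ln(0.847827) − 0.25·ln(0.956522) = −0.5·(-0.165079) − 0.25·(-0.044451) = 0.0937.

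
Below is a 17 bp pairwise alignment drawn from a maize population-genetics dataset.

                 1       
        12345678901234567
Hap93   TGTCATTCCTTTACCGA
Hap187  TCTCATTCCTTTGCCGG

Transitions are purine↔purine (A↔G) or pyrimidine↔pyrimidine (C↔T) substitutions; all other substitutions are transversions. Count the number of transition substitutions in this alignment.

Differing sites — 2:G/C (Tv); 13:A/G (Ti); 17:A/G (Ti).
Of the 3 differences, 2 transitions and 1 transversion, so the answer is 2.

2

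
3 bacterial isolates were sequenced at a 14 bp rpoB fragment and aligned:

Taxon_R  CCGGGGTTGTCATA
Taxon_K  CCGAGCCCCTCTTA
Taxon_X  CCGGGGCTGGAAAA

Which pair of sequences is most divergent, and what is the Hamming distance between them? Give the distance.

Pairwise Hamming distances:
  Taxon_R vs Taxon_K: 6
  Taxon_R vs Taxon_X: 4
  Taxon_K vs Taxon_X: 8
The largest is 8, between Taxon_K and Taxon_X.

8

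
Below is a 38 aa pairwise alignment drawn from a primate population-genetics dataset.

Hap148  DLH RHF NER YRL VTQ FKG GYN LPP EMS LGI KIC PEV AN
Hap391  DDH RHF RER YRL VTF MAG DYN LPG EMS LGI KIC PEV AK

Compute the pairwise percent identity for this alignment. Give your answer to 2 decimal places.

Differing sites — 2:L/D; 7:N/R; 15:Q/F; 16:F/M; 17:K/A; 19:G/D; 24:P/G; 38:N/K.
30 of the 38 sites match, so the percent identity is 30/38 × 100 = 78.95%.

78.95%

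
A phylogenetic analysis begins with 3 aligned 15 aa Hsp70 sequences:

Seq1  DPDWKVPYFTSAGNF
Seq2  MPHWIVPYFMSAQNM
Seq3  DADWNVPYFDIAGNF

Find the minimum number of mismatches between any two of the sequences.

4

Pairwise Hamming distances:
  Seq1 vs Seq2: 6
  Seq1 vs Seq3: 4
  Seq2 vs Seq3: 8
The smallest is 4, between Seq1 and Seq3.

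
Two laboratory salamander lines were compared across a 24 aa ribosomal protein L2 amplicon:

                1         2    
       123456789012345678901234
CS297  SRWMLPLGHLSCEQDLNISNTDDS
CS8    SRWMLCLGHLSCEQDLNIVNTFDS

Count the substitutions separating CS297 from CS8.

The sequences differ at positions 6 (P/C), 19 (S/V), 22 (D/F).
That gives 3 mismatches out of 24 aligned sites, so the Hamming distance is 3.

3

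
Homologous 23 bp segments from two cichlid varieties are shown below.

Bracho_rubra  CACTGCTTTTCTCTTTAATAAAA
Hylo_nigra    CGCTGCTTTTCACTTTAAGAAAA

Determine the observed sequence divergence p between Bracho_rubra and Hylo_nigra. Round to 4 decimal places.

0.1304

Mismatches occur at site 2 (A→G), site 12 (T→A), site 19 (T→G).
There are 3 differences over 23 sites, so p = 3/23 = 0.1304.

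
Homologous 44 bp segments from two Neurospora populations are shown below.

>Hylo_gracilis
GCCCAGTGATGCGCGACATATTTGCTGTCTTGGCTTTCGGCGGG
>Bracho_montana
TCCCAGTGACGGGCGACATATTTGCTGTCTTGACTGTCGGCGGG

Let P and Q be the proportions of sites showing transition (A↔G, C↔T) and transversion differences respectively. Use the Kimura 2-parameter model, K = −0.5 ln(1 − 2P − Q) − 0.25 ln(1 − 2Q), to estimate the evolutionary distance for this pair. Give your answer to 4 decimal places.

0.1233

Differing sites — 1:G/T (Tv); 10:T/C (Ti); 12:C/G (Tv); 33:G/A (Ti); 36:T/G (Tv).
Of the 5 differences, 2 transitions and 3 transversions over 44 sites: P = 2/44 = 0.045455, Q = 3/44 = 0.068182.
d = −0.5·ln(0.840908) − 0.25·ln(0.863636) = −0.5·(-0.173273) − 0.25·(-0.146604) = 0.1233.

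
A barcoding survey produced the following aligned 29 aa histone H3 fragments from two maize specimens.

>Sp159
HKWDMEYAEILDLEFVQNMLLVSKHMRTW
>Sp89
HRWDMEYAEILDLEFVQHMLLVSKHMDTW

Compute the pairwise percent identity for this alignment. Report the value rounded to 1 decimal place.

Differing sites — 2:K/R; 18:N/H; 27:R/D.
26 of the 29 sites match, so the percent identity is 26/29 × 100 = 89.7%.

89.7%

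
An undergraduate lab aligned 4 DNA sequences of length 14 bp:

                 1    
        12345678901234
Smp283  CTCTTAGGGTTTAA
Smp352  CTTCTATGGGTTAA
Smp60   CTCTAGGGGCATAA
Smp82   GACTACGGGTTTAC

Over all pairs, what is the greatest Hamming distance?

9

Pairwise Hamming distances:
  Smp283 vs Smp352: 4
  Smp283 vs Smp60: 4
  Smp283 vs Smp82: 5
  Smp352 vs Smp60: 7
  Smp352 vs Smp82: 9
  Smp60 vs Smp82: 6
The largest is 9, between Smp352 and Smp82.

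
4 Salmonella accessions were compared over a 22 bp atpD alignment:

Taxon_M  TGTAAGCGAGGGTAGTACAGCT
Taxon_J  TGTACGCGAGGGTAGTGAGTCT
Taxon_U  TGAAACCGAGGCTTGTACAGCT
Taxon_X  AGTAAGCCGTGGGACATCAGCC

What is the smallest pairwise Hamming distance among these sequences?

4

Pairwise Hamming distances:
  Taxon_M vs Taxon_J: 5
  Taxon_M vs Taxon_U: 4
  Taxon_M vs Taxon_X: 9
  Taxon_J vs Taxon_U: 9
  Taxon_J vs Taxon_X: 13
  Taxon_U vs Taxon_X: 13
The smallest is 4, between Taxon_M and Taxon_U.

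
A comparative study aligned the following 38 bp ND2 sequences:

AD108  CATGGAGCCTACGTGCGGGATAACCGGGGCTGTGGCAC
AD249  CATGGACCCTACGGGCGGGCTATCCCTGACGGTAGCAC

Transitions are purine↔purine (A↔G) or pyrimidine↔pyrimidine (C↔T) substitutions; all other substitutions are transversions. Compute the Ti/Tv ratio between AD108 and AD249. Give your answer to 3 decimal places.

0.286

The sequences differ at positions 7 (G/C, transversion), 14 (T/G, transversion), 20 (A/C, transversion), 23 (A/T, transversion), 26 (G/C, transversion), 27 (G/T, transversion), 29 (G/A, transition), 31 (T/G, transversion), 34 (G/A, transition).
Of the 9 differences, 2 transitions and 7 transversions, so Ti/Tv = 2/7 = 0.286.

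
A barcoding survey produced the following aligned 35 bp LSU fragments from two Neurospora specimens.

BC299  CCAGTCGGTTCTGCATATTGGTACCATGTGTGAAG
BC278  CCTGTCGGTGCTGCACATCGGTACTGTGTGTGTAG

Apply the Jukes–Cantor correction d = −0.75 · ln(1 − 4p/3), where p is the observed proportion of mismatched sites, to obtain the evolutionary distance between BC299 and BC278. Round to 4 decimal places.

0.2326

The sequences differ at positions 3 (A/T), 10 (T/G), 16 (T/C), 19 (T/C), 25 (C/T), 26 (A/G), 33 (A/T).
p = 7/35 = 0.200000.
d = −0.75 · ln(1 − (4/3)·0.200000) = −0.75 · ln(0.733333) = −0.75 · (-0.310155) = 0.2326.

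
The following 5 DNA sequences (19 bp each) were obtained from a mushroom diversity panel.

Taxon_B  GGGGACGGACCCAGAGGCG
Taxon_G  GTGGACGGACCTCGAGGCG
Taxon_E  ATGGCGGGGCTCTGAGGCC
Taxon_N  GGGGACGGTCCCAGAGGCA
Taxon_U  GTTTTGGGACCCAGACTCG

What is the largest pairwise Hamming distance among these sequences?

Pairwise Hamming distances:
  Taxon_B vs Taxon_G: 3
  Taxon_B vs Taxon_E: 8
  Taxon_B vs Taxon_N: 2
  Taxon_B vs Taxon_U: 7
  Taxon_G vs Taxon_E: 8
  Taxon_G vs Taxon_N: 5
  Taxon_G vs Taxon_U: 8
  Taxon_E vs Taxon_N: 8
  Taxon_E vs Taxon_U: 10
  Taxon_N vs Taxon_U: 9
The largest is 10, between Taxon_E and Taxon_U.

10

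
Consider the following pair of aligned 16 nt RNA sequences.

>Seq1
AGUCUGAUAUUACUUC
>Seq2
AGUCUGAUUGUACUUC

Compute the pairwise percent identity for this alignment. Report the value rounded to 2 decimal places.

Differing sites — 9:A/U; 10:U/G.
14 of the 16 sites match, so the percent identity is 14/16 × 100 = 87.50%.

87.50%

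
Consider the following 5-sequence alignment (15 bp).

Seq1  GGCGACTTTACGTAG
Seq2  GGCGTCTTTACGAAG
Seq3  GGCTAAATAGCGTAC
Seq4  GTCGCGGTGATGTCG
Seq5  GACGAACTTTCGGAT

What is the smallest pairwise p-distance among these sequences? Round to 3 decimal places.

Pairwise Hamming distances:
  Seq1 vs Seq2: 2
  Seq1 vs Seq3: 6
  Seq1 vs Seq4: 7
  Seq1 vs Seq5: 6
  Seq2 vs Seq3: 8
  Seq2 vs Seq4: 8
  Seq2 vs Seq5: 7
  Seq3 vs Seq4: 10
  Seq3 vs Seq5: 7
  Seq4 vs Seq5: 10
The smallest is 2 mismatches, between Seq1 and Seq2; p = 2/15 = 0.133.

0.133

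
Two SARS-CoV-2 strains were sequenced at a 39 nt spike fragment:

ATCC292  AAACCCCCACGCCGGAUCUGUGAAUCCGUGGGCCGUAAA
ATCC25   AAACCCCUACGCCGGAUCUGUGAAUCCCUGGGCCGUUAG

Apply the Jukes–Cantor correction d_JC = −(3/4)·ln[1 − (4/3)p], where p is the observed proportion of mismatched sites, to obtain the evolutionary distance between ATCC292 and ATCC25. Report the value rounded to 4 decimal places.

0.1103

Mismatches occur at site 8 (C→U), site 28 (G→C), site 37 (A→U), site 39 (A→G).
p = 4/39 = 0.102564.
d = −0.75 · ln(1 − (4/3)·0.102564) = −0.75 · ln(0.863248) = −0.75 · (-0.147053) = 0.1103.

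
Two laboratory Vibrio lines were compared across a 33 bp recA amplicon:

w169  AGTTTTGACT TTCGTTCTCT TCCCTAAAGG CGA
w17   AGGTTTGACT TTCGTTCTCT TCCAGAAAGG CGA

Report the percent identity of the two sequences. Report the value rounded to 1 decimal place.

The sequences differ at positions 3 (T/G), 24 (C/A), 25 (T/G).
30 of the 33 sites match, so the percent identity is 30/33 × 100 = 90.9%.

90.9%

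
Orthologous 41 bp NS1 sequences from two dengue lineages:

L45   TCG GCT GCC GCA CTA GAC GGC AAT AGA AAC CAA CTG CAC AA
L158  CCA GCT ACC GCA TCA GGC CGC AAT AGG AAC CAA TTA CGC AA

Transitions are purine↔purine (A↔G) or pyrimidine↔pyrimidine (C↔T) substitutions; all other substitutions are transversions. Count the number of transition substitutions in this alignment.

The sequences differ at positions 1 (T/C, transition), 3 (G/A, transition), 7 (G/A, transition), 13 (C/T, transition), 14 (T/C, transition), 17 (A/G, transition), 19 (G/C, transversion), 27 (A/G, transition), 34 (C/T, transition), 36 (G/A, transition), 38 (A/G, transition).
Of the 11 differences, 10 transitions and 1 transversion, so the answer is 10.

10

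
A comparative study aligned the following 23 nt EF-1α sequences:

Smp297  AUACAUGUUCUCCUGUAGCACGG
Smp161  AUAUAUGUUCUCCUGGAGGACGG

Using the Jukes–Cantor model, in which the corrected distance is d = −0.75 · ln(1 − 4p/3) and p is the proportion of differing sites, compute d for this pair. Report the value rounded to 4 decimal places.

0.1433

The sequences differ at positions 4 (C/U), 16 (U/G), 19 (C/G).
p = 3/23 = 0.130435.
d = −0.75 · ln(1 − (4/3)·0.130435) = −0.75 · ln(0.826087) = −0.75 · (-0.191055) = 0.1433.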